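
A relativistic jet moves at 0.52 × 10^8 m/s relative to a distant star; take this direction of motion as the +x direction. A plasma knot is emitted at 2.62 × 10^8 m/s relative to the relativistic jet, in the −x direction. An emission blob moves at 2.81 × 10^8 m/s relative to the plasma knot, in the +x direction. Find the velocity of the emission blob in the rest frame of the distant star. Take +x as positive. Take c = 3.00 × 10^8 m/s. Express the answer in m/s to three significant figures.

Apply u = (u' + v)/(1 + u'v/c²) successively, working outward toward the distant star.
(Dividing each given speed by c = 3.00 × 10^8 m/s to work in units of c.)
Start: velocity of the relativistic jet relative to the distant star = 0.1733c.
Compose with the plasma knot (u' = -0.873 in the relativistic jet frame): u_1 = (-0.873 + 0.173) / (1 + (-0.873)·0.173) = -0.7000/0.8486 = -0.8249.
Compose with the emission blob (u' = 0.937 in the plasma knot frame): u_2 = (0.937 + (-0.825)) / (1 + 0.937·(-0.825)) = 0.1118/0.2274 = 0.4917.
So u = 0.4917 × 3.00 × 10^8 m/s.

+1.48 × 10^8 m/s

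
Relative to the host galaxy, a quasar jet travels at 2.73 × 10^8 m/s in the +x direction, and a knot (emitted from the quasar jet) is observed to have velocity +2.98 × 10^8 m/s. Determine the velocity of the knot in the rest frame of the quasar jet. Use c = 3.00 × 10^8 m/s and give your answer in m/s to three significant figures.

+2.60 × 10^8 m/s

v = 0.910c, u = 0.993c.
Invert the composition law: u' = (u − v)/(1 − uv/c²).
u' = (0.993 − 0.910) / (1 − (0.993)(0.910)) = 0.0833/0.0961 = 0.8675.
u' = 0.8675 × 3.00 × 10^8 m/s.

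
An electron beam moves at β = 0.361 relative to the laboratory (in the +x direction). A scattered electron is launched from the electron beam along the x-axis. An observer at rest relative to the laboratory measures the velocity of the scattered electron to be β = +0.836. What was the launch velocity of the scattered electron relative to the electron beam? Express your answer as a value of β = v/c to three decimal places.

β = +0.680

Invert the composition law: u' = (u − v)/(1 − uv/c²).
u' = (0.836 − 0.361) / (1 − (0.836)(0.361)) = 0.4750/0.6982 = 0.6803.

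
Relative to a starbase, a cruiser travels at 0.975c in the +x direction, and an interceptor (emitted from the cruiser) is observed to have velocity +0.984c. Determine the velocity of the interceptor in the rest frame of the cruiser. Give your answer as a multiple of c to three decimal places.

+0.222c

Invert the composition law: u' = (u − v)/(1 − uv/c²).
u' = (0.984 − 0.975) / (1 − (0.984)(0.975)) = 0.0090/0.0406 = 0.2217.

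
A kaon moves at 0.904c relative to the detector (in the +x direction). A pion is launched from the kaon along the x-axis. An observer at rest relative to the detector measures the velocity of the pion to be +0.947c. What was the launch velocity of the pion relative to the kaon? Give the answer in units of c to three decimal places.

Invert the composition law: u' = (u − v)/(1 − uv/c²).
u' = (0.947 − 0.904) / (1 − (0.947)(0.904)) = 0.0430/0.1439 = 0.2988.

+0.299c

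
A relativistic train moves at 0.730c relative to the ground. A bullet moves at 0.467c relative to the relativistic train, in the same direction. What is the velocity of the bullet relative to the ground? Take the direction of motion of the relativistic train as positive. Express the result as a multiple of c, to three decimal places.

With v = 0.730 and u' = 0.467 (in units of c),
u = (u' + v)/(1 + u'v/c²):
u = (0.467 + 0.730) / (1 + 0.467·0.730) = 1.1970/1.3409 = 0.8927

0.893c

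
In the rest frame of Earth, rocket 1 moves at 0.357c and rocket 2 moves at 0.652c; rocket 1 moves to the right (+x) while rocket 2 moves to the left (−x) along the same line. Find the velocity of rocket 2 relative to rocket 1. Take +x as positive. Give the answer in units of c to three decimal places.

β_A = 0.357, β_B = -0.652.
Transform to A's frame with the inverse velocity-addition law: u' = (u − v)/(1 − uv/c²), taking u = β_B and v = β_A.
u' = (-0.652 − 0.357) / (1 − (0.357)(-0.652)) = -1.0090/1.2328 = -0.8185.

-0.818c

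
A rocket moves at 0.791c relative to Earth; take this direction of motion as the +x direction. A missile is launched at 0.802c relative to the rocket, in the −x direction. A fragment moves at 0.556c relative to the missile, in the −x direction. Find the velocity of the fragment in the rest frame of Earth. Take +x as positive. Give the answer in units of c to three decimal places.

Apply u = (u' + v)/(1 + u'v/c²) successively, working outward toward Earth.
Start: velocity of the rocket relative to Earth = 0.7910c.
Compose with the missile (u' = -0.802 in the rocket frame): u_1 = (-0.802 + 0.791) / (1 + (-0.802)·0.791) = -0.0110/0.3656 = -0.0301.
Compose with the fragment (u' = -0.556 in the missile frame): u_2 = (-0.556 + (-0.030)) / (1 + (-0.556)·(-0.030)) = -0.5861/1.0167 = -0.5764.

-0.576c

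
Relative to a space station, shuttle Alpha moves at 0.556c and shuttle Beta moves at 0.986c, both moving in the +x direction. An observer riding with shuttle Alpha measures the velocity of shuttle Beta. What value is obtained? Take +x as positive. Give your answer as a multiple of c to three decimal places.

β_A = 0.556, β_B = 0.986.
Transform to A's frame with the inverse velocity-addition law: u' = (u − v)/(1 − uv/c²), taking u = β_B and v = β_A.
u' = (0.986 − 0.556) / (1 − (0.556)(0.986)) = 0.4300/0.4518 = 0.9518.

+0.952c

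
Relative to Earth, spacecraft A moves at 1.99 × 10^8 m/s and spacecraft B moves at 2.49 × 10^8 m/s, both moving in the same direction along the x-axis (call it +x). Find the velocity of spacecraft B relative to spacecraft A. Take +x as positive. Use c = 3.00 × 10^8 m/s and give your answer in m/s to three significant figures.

+1.11 × 10^8 m/s

β_A = 0.663, β_B = 0.830 (dividing each by c = 3.00 × 10^8 m/s).
Transform to A's frame with the inverse velocity-addition law: u' = (u − v)/(1 − uv/c²), taking u = β_B and v = β_A.
u' = (0.830 − 0.663) / (1 − (0.663)(0.830)) = 0.1667/0.4494 = 0.3708.
u' = 0.3708 × 3.00 × 10^8 m/s.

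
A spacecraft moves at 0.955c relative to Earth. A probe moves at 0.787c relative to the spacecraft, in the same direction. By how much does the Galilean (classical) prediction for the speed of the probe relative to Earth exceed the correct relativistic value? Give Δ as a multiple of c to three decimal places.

Galilean: u_cl = 0.787 + 0.955 = 1.7420.
Relativistic: u_rel = (0.787 + 0.955) / (1 + 0.787·0.955) = 1.7420/1.7516 = 0.9945.
Δ = 1.7420 − 0.9945 = 0.7475.
(The classical prediction exceeds c; the relativistic result does not.)

Δ = 0.747c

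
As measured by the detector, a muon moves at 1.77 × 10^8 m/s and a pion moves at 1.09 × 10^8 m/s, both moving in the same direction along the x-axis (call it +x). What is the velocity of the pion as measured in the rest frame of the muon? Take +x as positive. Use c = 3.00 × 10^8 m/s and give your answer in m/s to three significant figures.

-8.66 × 10^7 m/s

β_A = 0.590, β_B = 0.363 (dividing each by c = 3.00 × 10^8 m/s).
Transform to A's frame with the inverse velocity-addition law: u' = (u − v)/(1 − uv/c²), taking u = β_B and v = β_A.
u' = (0.363 − 0.590) / (1 − (0.590)(0.363)) = -0.2267/0.7856 = -0.2885.
u' = -0.2885 × 3.00 × 10^8 m/s.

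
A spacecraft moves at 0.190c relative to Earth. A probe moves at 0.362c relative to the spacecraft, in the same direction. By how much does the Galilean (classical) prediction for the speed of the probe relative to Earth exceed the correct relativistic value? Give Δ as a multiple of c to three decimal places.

Δ = 0.036c

Galilean: u_cl = 0.362 + 0.190 = 0.5520.
Relativistic: u_rel = (0.362 + 0.190) / (1 + 0.362·0.190) = 0.5520/1.0688 = 0.5165.
Δ = 0.5520 − 0.5165 = 0.0355.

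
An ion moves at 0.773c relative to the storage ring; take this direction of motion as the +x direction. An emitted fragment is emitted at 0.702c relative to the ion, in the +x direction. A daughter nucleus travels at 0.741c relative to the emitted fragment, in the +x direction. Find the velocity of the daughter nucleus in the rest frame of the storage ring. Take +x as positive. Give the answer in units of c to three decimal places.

Apply u = (u' + v)/(1 + u'v/c²) successively, working outward toward the storage ring.
Start: velocity of the ion relative to the storage ring = 0.7730c.
Compose with the emitted fragment (u' = 0.702 in the ion frame): u_1 = (0.702 + 0.773) / (1 + 0.702·0.773) = 1.4750/1.5426 = 0.9561.
Compose with the daughter nucleus (u' = 0.741 in the emitted fragment frame): u_2 = (0.741 + 0.956) / (1 + 0.741·0.956) = 1.6971/1.7085 = 0.9934.

0.993c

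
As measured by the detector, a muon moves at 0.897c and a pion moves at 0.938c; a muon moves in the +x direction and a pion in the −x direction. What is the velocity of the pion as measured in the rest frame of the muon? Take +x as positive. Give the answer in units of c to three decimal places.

-0.997c

β_A = 0.897, β_B = -0.938.
Transform to A's frame with the inverse velocity-addition law: u' = (u − v)/(1 − uv/c²), taking u = β_B and v = β_A.
u' = (-0.938 − 0.897) / (1 − (0.897)(-0.938)) = -1.8350/1.8414 = -0.9965.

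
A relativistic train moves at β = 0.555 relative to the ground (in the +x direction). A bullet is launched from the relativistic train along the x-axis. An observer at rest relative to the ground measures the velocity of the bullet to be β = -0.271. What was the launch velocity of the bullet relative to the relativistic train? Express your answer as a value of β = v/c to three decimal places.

β = -0.718

Invert the composition law: u' = (u − v)/(1 − uv/c²).
u' = (-0.271 − 0.555) / (1 − (-0.271)(0.555)) = -0.8260/1.1504 = -0.7180.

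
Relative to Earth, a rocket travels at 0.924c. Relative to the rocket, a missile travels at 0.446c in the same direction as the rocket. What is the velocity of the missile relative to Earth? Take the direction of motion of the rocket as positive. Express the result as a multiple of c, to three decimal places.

0.970c

With v = 0.924 and u' = 0.446 (in units of c),
u = (u' + v)/(1 + u'v/c²):
u = (0.446 + 0.924) / (1 + 0.446·0.924) = 1.3700/1.4121 = 0.9702
(Galilean addition would give +1.370c, exceeding c.)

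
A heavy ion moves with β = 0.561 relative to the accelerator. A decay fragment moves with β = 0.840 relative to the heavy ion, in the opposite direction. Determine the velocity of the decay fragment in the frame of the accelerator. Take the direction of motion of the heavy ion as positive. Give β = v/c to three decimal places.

With v = 0.561 and u' = -0.840 (in units of c),
u = (u' + v)/(1 + u'v/c²):
u = (-0.840 + 0.561) / (1 + (-0.840)·0.561) = -0.2790/0.5288 = -0.5276

β = -0.528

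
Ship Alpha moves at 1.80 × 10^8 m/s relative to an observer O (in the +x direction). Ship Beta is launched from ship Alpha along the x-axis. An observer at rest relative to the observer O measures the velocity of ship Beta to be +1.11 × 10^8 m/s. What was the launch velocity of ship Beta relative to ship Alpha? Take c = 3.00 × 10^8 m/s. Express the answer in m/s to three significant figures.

v = 0.600c, u = 0.370c.
Invert the composition law: u' = (u − v)/(1 − uv/c²).
u' = (0.370 − 0.600) / (1 − (0.370)(0.600)) = -0.2300/0.7780 = -0.2956.
u' = -0.2956 × 3.00 × 10^8 m/s.

-8.87 × 10^7 m/s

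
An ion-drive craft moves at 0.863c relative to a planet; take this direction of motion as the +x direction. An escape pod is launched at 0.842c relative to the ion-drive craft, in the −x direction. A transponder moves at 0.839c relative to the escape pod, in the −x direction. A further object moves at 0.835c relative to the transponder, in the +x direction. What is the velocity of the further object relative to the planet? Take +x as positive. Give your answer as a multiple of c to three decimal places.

Apply u = (u' + v)/(1 + u'v/c²) successively, working outward toward the planet.
Start: velocity of the ion-drive craft relative to the planet = 0.8630c.
Compose with the escape pod (u' = -0.842 in the ion-drive craft frame): u_1 = (-0.842 + 0.863) / (1 + (-0.842)·0.863) = 0.0210/0.2734 = 0.0768.
Compose with the transponder (u' = -0.839 in the escape pod frame): u_2 = (-0.839 + 0.077) / (1 + (-0.839)·0.077) = -0.7622/0.9355 = -0.8147.
Compose with the further object (u' = 0.835 in the transponder frame): u_3 = (0.835 + (-0.815)) / (1 + 0.835·(-0.815)) = 0.0203/0.3197 = 0.0635.

+0.064c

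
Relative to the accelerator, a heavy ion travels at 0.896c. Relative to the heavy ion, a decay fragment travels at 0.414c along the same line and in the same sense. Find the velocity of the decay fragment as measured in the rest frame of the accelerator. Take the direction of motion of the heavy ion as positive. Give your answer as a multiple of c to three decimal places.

0.956c

With v = 0.896 and u' = 0.414 (in units of c),
u = (u' + v)/(1 + u'v/c²):
u = (0.414 + 0.896) / (1 + 0.414·0.896) = 1.3100/1.3709 = 0.9555
(Galilean addition would give +1.310c, exceeding c.)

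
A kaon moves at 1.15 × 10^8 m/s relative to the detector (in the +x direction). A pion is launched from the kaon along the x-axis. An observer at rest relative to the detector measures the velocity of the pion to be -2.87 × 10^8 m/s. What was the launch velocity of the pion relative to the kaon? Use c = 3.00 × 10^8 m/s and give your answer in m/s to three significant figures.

v = 0.383c, u = -0.957c.
Invert the composition law: u' = (u − v)/(1 − uv/c²).
u' = (-0.957 − 0.383) / (1 − (-0.957)(0.383)) = -1.3400/1.3667 = -0.9804.
u' = -0.9804 × 3.00 × 10^8 m/s.

-2.94 × 10^8 m/s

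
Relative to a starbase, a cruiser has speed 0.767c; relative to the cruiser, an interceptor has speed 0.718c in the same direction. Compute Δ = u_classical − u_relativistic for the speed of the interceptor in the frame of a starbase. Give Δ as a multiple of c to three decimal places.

Δ = 0.527c

Galilean: u_cl = 0.718 + 0.767 = 1.4850.
Relativistic: u_rel = (0.718 + 0.767) / (1 + 0.718·0.767) = 1.4850/1.5507 = 0.9576.
Δ = 1.4850 − 0.9576 = 0.5274.
(The classical prediction exceeds c; the relativistic result does not.)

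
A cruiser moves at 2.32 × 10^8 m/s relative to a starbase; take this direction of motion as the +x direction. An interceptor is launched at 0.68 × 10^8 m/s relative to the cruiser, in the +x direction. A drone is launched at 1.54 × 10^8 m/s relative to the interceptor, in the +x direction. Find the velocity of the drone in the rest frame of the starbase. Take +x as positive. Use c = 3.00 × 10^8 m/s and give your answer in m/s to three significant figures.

Apply u = (u' + v)/(1 + u'v/c²) successively, working outward toward the starbase.
(Dividing each given speed by c = 3.00 × 10^8 m/s to work in units of c.)
Start: velocity of the cruiser relative to the starbase = 0.7733c.
Compose with the interceptor (u' = 0.227 in the cruiser frame): u_1 = (0.227 + 0.773) / (1 + 0.227·0.773) = 1.0000/1.1753 = 0.8509.
Compose with the drone (u' = 0.513 in the interceptor frame): u_2 = (0.513 + 0.851) / (1 + 0.513·0.851) = 1.3642/1.4368 = 0.9495.
So u = 0.9495 × 3.00 × 10^8 m/s.

2.85 × 10^8 m/s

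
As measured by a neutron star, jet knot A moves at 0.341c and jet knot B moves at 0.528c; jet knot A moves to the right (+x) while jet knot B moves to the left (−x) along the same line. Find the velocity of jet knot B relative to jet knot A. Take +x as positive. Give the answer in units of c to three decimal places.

-0.736c

β_A = 0.341, β_B = -0.528.
Transform to A's frame with the inverse velocity-addition law: u' = (u − v)/(1 − uv/c²), taking u = β_B and v = β_A.
u' = (-0.528 − 0.341) / (1 − (0.341)(-0.528)) = -0.8690/1.1800 = -0.7364.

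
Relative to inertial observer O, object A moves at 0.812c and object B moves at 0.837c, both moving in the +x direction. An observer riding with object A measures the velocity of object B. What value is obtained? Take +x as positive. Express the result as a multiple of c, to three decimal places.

β_A = 0.812, β_B = 0.837.
Transform to A's frame with the inverse velocity-addition law: u' = (u − v)/(1 − uv/c²), taking u = β_B and v = β_A.
u' = (0.837 − 0.812) / (1 − (0.812)(0.837)) = 0.0250/0.3204 = 0.0780.

+0.078c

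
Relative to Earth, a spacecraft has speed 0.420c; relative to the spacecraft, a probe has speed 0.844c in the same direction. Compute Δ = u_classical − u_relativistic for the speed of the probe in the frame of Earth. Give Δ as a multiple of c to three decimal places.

Δ = 0.331c

Galilean: u_cl = 0.844 + 0.420 = 1.2640.
Relativistic: u_rel = (0.844 + 0.420) / (1 + 0.844·0.420) = 1.2640/1.3545 = 0.9332.
Δ = 1.2640 − 0.9332 = 0.3308.
(The classical prediction exceeds c; the relativistic result does not.)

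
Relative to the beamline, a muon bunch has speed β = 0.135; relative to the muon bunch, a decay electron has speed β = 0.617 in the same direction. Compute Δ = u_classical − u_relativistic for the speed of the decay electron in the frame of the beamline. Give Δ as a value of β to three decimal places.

Δ = 0.058

Galilean: u_cl = 0.617 + 0.135 = 0.7520.
Relativistic: u_rel = (0.617 + 0.135) / (1 + 0.617·0.135) = 0.7520/1.0833 = 0.6942.
Δ = 0.7520 − 0.6942 = 0.0578.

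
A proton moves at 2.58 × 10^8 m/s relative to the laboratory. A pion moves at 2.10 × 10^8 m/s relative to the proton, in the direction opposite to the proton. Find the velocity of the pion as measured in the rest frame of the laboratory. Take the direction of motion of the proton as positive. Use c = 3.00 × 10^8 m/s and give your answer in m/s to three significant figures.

+1.21 × 10^8 m/s

In units of c (dividing by 3.00 × 10^8 m/s): v = 0.860, u' = -0.700.
u = (u' + v)/(1 + u'v/c²):
u = (-0.700 + 0.860) / (1 + (-0.700)·0.860) = 0.1600/0.3980 = 0.4020
Converting back: u = 0.4020 × 3.00 × 10^8 m/s.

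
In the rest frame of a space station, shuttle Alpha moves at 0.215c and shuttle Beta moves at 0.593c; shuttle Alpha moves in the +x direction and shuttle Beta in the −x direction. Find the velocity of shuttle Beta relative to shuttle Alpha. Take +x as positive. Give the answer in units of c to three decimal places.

β_A = 0.215, β_B = -0.593.
Transform to A's frame with the inverse velocity-addition law: u' = (u − v)/(1 − uv/c²), taking u = β_B and v = β_A.
u' = (-0.593 − 0.215) / (1 − (0.215)(-0.593)) = -0.8080/1.1275 = -0.7166.

-0.717c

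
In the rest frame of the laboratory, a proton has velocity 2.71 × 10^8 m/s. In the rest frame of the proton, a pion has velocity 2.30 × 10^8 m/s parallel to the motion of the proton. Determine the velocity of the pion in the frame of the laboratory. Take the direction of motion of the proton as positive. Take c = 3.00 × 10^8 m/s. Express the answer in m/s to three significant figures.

2.96 × 10^8 m/s

In units of c (dividing by 3.00 × 10^8 m/s): v = 0.903, u' = 0.767.
u = (u' + v)/(1 + u'v/c²):
u = (0.767 + 0.903) / (1 + 0.767·0.903) = 1.6700/1.6926 = 0.9867
(Galilean addition would give +1.670c, exceeding c.)
Converting back: u = 0.9867 × 3.00 × 10^8 m/s.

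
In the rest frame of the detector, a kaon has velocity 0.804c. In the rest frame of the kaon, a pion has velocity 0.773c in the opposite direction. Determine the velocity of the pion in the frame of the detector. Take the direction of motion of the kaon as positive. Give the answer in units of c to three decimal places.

With v = 0.804 and u' = -0.773 (in units of c),
u = (u' + v)/(1 + u'v/c²):
u = (-0.773 + 0.804) / (1 + (-0.773)·0.804) = 0.0310/0.3785 = 0.0819
(Galilean addition would give +0.031c.)

+0.082c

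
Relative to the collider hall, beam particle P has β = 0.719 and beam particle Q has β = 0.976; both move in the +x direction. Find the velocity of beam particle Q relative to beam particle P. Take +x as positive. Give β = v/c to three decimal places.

β = +0.862

β_A = 0.719, β_B = 0.976.
Transform to A's frame with the inverse velocity-addition law: u' = (u − v)/(1 − uv/c²), taking u = β_B and v = β_A.
u' = (0.976 − 0.719) / (1 − (0.719)(0.976)) = 0.2570/0.2983 = 0.8617.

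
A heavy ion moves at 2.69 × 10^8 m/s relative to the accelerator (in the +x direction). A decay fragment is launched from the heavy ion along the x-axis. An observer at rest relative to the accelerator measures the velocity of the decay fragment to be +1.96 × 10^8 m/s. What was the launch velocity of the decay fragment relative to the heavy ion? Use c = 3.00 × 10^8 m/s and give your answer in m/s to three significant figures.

v = 0.897c, u = 0.653c.
Invert the composition law: u' = (u − v)/(1 − uv/c²).
u' = (0.653 − 0.897) / (1 − (0.653)(0.897)) = -0.2433/0.4142 = -0.5875.
u' = -0.5875 × 3.00 × 10^8 m/s.

-1.76 × 10^8 m/s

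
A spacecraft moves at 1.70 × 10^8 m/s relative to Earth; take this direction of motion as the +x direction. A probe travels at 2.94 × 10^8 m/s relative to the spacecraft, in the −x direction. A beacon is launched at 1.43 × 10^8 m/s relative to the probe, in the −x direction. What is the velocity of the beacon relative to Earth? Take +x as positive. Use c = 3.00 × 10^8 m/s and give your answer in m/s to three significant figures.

Apply u = (u' + v)/(1 + u'v/c²) successively, working outward toward Earth.
(Dividing each given speed by c = 3.00 × 10^8 m/s to work in units of c.)
Start: velocity of the spacecraft relative to Earth = 0.5667c.
Compose with the probe (u' = -0.980 in the spacecraft frame): u_1 = (-0.980 + 0.567) / (1 + (-0.980)·0.567) = -0.4133/0.4447 = -0.9295.
Compose with the beacon (u' = -0.477 in the probe frame): u_2 = (-0.477 + (-0.930)) / (1 + (-0.477)·(-0.930)) = -1.4062/1.4431 = -0.9744.
So u = -0.9744 × 3.00 × 10^8 m/s.

-2.92 × 10^8 m/s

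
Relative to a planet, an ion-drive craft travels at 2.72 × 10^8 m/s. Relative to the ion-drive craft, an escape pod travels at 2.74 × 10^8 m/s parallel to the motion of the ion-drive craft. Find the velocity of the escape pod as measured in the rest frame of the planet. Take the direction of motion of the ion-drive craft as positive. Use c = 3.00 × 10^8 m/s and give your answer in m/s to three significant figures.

2.99 × 10^8 m/s

In units of c (dividing by 3.00 × 10^8 m/s): v = 0.907, u' = 0.913.
u = (u' + v)/(1 + u'v/c²):
u = (0.913 + 0.907) / (1 + 0.913·0.907) = 1.8200/1.8281 = 0.9956
Converting back: u = 0.9956 × 3.00 × 10^8 m/s.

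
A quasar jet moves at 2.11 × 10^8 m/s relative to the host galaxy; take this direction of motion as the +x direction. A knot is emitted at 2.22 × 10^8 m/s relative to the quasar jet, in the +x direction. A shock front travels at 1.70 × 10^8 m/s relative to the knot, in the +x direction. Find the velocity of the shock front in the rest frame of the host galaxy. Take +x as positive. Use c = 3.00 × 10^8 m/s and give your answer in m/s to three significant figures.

2.96 × 10^8 m/s

Apply u = (u' + v)/(1 + u'v/c²) successively, working outward toward the host galaxy.
(Dividing each given speed by c = 3.00 × 10^8 m/s to work in units of c.)
Start: velocity of the quasar jet relative to the host galaxy = 0.7033c.
Compose with the knot (u' = 0.740 in the quasar jet frame): u_1 = (0.740 + 0.703) / (1 + 0.740·0.703) = 1.4433/1.5205 = 0.9493.
Compose with the shock front (u' = 0.567 in the knot frame): u_2 = (0.567 + 0.949) / (1 + 0.567·0.949) = 1.5159/1.5379 = 0.9857.
So u = 0.9857 × 3.00 × 10^8 m/s.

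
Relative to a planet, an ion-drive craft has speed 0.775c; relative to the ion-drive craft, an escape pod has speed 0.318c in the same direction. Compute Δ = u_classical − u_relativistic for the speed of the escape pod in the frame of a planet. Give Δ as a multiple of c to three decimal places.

Δ = 0.216c

Galilean: u_cl = 0.318 + 0.775 = 1.0930.
Relativistic: u_rel = (0.318 + 0.775) / (1 + 0.318·0.775) = 1.0930/1.2465 = 0.8769.
Δ = 1.0930 − 0.8769 = 0.2161.
(The classical prediction exceeds c; the relativistic result does not.)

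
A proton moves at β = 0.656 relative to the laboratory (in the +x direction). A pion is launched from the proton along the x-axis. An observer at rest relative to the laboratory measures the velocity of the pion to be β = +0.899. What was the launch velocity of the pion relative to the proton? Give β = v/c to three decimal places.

Invert the composition law: u' = (u − v)/(1 − uv/c²).
u' = (0.899 − 0.656) / (1 − (0.899)(0.656)) = 0.2430/0.4103 = 0.5923.

β = +0.592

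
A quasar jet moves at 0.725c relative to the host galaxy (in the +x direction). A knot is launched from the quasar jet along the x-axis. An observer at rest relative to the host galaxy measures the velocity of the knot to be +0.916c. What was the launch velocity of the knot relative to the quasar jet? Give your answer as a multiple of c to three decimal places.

Invert the composition law: u' = (u − v)/(1 − uv/c²).
u' = (0.916 − 0.725) / (1 − (0.916)(0.725)) = 0.1910/0.3359 = 0.5686.

+0.569c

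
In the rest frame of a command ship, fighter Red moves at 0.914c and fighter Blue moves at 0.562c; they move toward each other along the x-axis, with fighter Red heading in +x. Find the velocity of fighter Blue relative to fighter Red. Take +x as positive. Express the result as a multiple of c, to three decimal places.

-0.975c

β_A = 0.914, β_B = -0.562.
Transform to A's frame with the inverse velocity-addition law: u' = (u − v)/(1 − uv/c²), taking u = β_B and v = β_A.
u' = (-0.562 − 0.914) / (1 − (0.914)(-0.562)) = -1.4760/1.5137 = -0.9751.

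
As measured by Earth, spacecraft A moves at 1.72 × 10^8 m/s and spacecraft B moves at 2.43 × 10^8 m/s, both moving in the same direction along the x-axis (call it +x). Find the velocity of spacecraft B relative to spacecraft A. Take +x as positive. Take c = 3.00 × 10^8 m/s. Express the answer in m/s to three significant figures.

β_A = 0.573, β_B = 0.810 (dividing each by c = 3.00 × 10^8 m/s).
Transform to A's frame with the inverse velocity-addition law: u' = (u − v)/(1 − uv/c²), taking u = β_B and v = β_A.
u' = (0.810 − 0.573) / (1 − (0.573)(0.810)) = 0.2367/0.5356 = 0.4419.
u' = 0.4419 × 3.00 × 10^8 m/s.

+1.33 × 10^8 m/s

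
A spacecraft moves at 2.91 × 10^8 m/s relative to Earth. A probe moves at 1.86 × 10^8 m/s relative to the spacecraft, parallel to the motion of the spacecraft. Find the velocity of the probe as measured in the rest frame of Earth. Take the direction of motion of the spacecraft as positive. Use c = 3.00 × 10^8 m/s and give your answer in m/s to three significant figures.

In units of c (dividing by 3.00 × 10^8 m/s): v = 0.970, u' = 0.620.
u = (u' + v)/(1 + u'v/c²):
u = (0.620 + 0.970) / (1 + 0.620·0.970) = 1.5900/1.6014 = 0.9929
Converting back: u = 0.9929 × 3.00 × 10^8 m/s.

2.98 × 10^8 m/s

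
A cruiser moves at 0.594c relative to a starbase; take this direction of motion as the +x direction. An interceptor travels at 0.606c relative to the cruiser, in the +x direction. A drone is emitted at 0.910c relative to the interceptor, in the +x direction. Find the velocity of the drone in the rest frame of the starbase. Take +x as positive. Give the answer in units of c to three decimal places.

0.994c

Apply u = (u' + v)/(1 + u'v/c²) successively, working outward toward the starbase.
Start: velocity of the cruiser relative to the starbase = 0.5940c.
Compose with the interceptor (u' = 0.606 in the cruiser frame): u_1 = (0.606 + 0.594) / (1 + 0.606·0.594) = 1.2000/1.3600 = 0.8824.
Compose with the drone (u' = 0.910 in the interceptor frame): u_2 = (0.910 + 0.882) / (1 + 0.910·0.882) = 1.7924/1.8030 = 0.9941.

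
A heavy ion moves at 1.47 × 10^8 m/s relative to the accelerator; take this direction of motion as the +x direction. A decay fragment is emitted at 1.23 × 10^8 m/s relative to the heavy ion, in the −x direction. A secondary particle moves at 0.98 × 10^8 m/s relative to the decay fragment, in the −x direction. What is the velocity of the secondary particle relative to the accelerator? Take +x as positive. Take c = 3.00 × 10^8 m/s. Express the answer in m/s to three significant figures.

Apply u = (u' + v)/(1 + u'v/c²) successively, working outward toward the accelerator.
(Dividing each given speed by c = 3.00 × 10^8 m/s to work in units of c.)
Start: velocity of the heavy ion relative to the accelerator = 0.4900c.
Compose with the decay fragment (u' = -0.410 in the heavy ion frame): u_1 = (-0.410 + 0.490) / (1 + (-0.410)·0.490) = 0.0800/0.7991 = 0.1001.
Compose with the secondary particle (u' = -0.327 in the decay fragment frame): u_2 = (-0.327 + 0.100) / (1 + (-0.327)·0.100) = -0.2266/0.9673 = -0.2342.
So u = -0.2342 × 3.00 × 10^8 m/s.

-7.03 × 10^7 m/s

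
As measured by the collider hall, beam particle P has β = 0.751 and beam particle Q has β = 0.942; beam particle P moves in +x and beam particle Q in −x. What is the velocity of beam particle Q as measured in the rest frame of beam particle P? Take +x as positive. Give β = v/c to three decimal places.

β_A = 0.751, β_B = -0.942.
Transform to A's frame with the inverse velocity-addition law: u' = (u − v)/(1 − uv/c²), taking u = β_B and v = β_A.
u' = (-0.942 − 0.751) / (1 − (0.751)(-0.942)) = -1.6930/1.7074 = -0.9915.

β = -0.992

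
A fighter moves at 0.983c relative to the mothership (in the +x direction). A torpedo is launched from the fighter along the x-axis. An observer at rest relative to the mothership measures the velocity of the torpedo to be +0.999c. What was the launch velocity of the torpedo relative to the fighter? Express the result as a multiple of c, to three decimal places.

+0.890c

Invert the composition law: u' = (u − v)/(1 − uv/c²).
u' = (0.999 − 0.983) / (1 − (0.999)(0.983)) = 0.0160/0.0180 = 0.8897.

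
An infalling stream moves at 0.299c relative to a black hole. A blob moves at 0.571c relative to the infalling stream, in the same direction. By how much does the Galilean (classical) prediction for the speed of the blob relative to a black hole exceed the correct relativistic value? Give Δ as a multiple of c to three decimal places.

Δ = 0.127c

Galilean: u_cl = 0.571 + 0.299 = 0.8700.
Relativistic: u_rel = (0.571 + 0.299) / (1 + 0.571·0.299) = 0.8700/1.1707 = 0.7431.
Δ = 0.8700 − 0.7431 = 0.1269.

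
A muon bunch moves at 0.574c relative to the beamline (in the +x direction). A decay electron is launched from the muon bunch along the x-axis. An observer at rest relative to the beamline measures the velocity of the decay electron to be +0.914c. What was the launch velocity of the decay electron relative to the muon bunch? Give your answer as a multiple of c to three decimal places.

+0.715c

Invert the composition law: u' = (u − v)/(1 − uv/c²).
u' = (0.914 − 0.574) / (1 − (0.914)(0.574)) = 0.3400/0.4754 = 0.7152.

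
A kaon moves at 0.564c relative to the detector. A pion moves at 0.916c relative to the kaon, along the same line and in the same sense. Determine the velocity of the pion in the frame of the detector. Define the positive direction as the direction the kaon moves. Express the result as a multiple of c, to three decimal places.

With v = 0.564 and u' = 0.916 (in units of c),
u = (u' + v)/(1 + u'v/c²):
u = (0.916 + 0.564) / (1 + 0.916·0.564) = 1.4800/1.5166 = 0.9759

0.976c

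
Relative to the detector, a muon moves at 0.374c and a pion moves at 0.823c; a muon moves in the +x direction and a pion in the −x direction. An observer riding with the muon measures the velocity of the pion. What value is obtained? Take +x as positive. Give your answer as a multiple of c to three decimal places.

β_A = 0.374, β_B = -0.823.
Transform to A's frame with the inverse velocity-addition law: u' = (u − v)/(1 − uv/c²), taking u = β_B and v = β_A.
u' = (-0.823 − 0.374) / (1 − (0.374)(-0.823)) = -1.1970/1.3078 = -0.9153.

-0.915c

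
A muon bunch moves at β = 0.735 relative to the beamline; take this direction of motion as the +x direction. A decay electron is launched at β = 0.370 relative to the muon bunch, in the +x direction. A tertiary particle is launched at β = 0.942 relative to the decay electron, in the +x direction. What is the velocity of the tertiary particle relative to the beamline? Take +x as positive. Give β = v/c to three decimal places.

Apply u = (u' + v)/(1 + u'v/c²) successively, working outward toward the beamline.
Start: velocity of the muon bunch relative to the beamline = 0.7350c.
Compose with the decay electron (u' = 0.370 in the muon bunch frame): u_1 = (0.370 + 0.735) / (1 + 0.370·0.735) = 1.1050/1.2719 = 0.8687.
Compose with the tertiary particle (u' = 0.942 in the decay electron frame): u_2 = (0.942 + 0.869) / (1 + 0.942·0.869) = 1.8107/1.8184 = 0.9958.

β = 0.996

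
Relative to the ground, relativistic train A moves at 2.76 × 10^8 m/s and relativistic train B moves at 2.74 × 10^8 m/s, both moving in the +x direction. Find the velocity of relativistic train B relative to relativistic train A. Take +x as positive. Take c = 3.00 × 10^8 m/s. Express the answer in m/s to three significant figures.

-1.25 × 10^7 m/s

β_A = 0.920, β_B = 0.913 (dividing each by c = 3.00 × 10^8 m/s).
Transform to A's frame with the inverse velocity-addition law: u' = (u − v)/(1 − uv/c²), taking u = β_B and v = β_A.
u' = (0.913 − 0.920) / (1 − (0.920)(0.913)) = -0.0067/0.1597 = -0.0417.
u' = -0.0417 × 3.00 × 10^8 m/s.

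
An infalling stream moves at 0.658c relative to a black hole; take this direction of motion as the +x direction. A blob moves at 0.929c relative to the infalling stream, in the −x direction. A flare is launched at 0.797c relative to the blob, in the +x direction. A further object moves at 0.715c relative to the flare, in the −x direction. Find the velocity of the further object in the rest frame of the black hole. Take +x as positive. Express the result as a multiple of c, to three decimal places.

Apply u = (u' + v)/(1 + u'v/c²) successively, working outward toward the black hole.
Start: velocity of the infalling stream relative to the black hole = 0.6580c.
Compose with the blob (u' = -0.929 in the infalling stream frame): u_1 = (-0.929 + 0.658) / (1 + (-0.929)·0.658) = -0.2710/0.3887 = -0.6972.
Compose with the flare (u' = 0.797 in the blob frame): u_2 = (0.797 + (-0.697)) / (1 + 0.797·(-0.697)) = 0.0998/0.4444 = 0.2247.
Compose with the further object (u' = -0.715 in the flare frame): u_3 = (-0.715 + 0.225) / (1 + (-0.715)·0.225) = -0.4903/0.8394 = -0.5842.

-0.584c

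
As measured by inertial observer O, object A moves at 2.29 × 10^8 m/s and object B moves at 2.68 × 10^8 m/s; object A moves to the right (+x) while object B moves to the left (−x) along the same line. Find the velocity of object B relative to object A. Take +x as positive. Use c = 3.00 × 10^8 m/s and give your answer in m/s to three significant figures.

β_A = 0.763, β_B = -0.893 (dividing each by c = 3.00 × 10^8 m/s).
Transform to A's frame with the inverse velocity-addition law: u' = (u − v)/(1 − uv/c²), taking u = β_B and v = β_A.
u' = (-0.893 − 0.763) / (1 − (0.763)(-0.893)) = -1.6567/1.6819 = -0.9850.
u' = -0.9850 × 3.00 × 10^8 m/s.

-2.95 × 10^8 m/s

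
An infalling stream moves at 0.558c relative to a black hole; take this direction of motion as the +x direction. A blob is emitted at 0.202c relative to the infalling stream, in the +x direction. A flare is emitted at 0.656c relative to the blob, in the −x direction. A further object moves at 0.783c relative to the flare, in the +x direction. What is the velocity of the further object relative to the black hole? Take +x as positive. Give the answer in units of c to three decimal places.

Apply u = (u' + v)/(1 + u'v/c²) successively, working outward toward the black hole.
Start: velocity of the infalling stream relative to the black hole = 0.5580c.
Compose with the blob (u' = 0.202 in the infalling stream frame): u_1 = (0.202 + 0.558) / (1 + 0.202·0.558) = 0.7600/1.1127 = 0.6830.
Compose with the flare (u' = -0.656 in the blob frame): u_2 = (-0.656 + 0.683) / (1 + (-0.656)·0.683) = 0.0270/0.5519 = 0.0489.
Compose with the further object (u' = 0.783 in the flare frame): u_3 = (0.783 + 0.049) / (1 + 0.783·0.049) = 0.8319/1.0383 = 0.8012.

+0.801c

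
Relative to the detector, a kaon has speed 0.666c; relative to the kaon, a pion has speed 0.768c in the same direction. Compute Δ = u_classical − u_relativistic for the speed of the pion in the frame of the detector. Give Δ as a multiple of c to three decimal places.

Galilean: u_cl = 0.768 + 0.666 = 1.4340.
Relativistic: u_rel = (0.768 + 0.666) / (1 + 0.768·0.666) = 1.4340/1.5115 = 0.9487.
Δ = 1.4340 − 0.9487 = 0.4853.
(The classical prediction exceeds c; the relativistic result does not.)

Δ = 0.485c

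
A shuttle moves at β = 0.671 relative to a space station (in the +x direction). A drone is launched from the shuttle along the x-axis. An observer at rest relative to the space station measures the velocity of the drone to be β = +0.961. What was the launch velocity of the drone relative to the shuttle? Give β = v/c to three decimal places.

Invert the composition law: u' = (u − v)/(1 − uv/c²).
u' = (0.961 − 0.671) / (1 − (0.961)(0.671)) = 0.2900/0.3552 = 0.8165.

β = +0.817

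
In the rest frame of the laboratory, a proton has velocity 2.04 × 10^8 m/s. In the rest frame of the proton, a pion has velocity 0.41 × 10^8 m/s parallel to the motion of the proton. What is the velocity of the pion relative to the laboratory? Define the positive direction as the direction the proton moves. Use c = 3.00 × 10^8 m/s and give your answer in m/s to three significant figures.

In units of c (dividing by 3.00 × 10^8 m/s): v = 0.680, u' = 0.137.
u = (u' + v)/(1 + u'v/c²):
u = (0.137 + 0.680) / (1 + 0.137·0.680) = 0.8167/1.0929 = 0.7472
Converting back: u = 0.7472 × 3.00 × 10^8 m/s.

2.24 × 10^8 m/s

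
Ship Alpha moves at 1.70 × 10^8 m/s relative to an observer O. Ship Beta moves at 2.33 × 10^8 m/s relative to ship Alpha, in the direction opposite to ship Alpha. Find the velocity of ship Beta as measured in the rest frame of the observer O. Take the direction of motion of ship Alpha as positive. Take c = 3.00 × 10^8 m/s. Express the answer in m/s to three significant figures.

-1.13 × 10^8 m/s

In units of c (dividing by 3.00 × 10^8 m/s): v = 0.567, u' = -0.777.
u = (u' + v)/(1 + u'v/c²):
u = (-0.777 + 0.567) / (1 + (-0.777)·0.567) = -0.2100/0.5599 = -0.3751
Converting back: u = -0.3751 × 3.00 × 10^8 m/s.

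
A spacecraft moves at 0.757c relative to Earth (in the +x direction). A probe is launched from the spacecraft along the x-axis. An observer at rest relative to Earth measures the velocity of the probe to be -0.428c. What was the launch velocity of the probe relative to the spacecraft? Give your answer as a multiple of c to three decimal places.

-0.895c

Invert the composition law: u' = (u − v)/(1 − uv/c²).
u' = (-0.428 − 0.757) / (1 − (-0.428)(0.757)) = -1.1850/1.3240 = -0.8950.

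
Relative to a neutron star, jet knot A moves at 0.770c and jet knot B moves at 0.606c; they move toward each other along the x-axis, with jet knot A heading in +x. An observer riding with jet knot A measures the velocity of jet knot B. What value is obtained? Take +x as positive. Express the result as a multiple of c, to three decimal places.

-0.938c

β_A = 0.770, β_B = -0.606.
Transform to A's frame with the inverse velocity-addition law: u' = (u − v)/(1 − uv/c²), taking u = β_B and v = β_A.
u' = (-0.606 − 0.770) / (1 − (0.770)(-0.606)) = -1.3760/1.4666 = -0.9382.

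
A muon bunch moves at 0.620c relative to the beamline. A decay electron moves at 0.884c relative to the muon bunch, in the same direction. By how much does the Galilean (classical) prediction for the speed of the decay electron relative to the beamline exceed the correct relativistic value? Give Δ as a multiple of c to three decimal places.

Galilean: u_cl = 0.884 + 0.620 = 1.5040.
Relativistic: u_rel = (0.884 + 0.620) / (1 + 0.884·0.620) = 1.5040/1.5481 = 0.9715.
Δ = 1.5040 − 0.9715 = 0.5325.
(The classical prediction exceeds c; the relativistic result does not.)

Δ = 0.532c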